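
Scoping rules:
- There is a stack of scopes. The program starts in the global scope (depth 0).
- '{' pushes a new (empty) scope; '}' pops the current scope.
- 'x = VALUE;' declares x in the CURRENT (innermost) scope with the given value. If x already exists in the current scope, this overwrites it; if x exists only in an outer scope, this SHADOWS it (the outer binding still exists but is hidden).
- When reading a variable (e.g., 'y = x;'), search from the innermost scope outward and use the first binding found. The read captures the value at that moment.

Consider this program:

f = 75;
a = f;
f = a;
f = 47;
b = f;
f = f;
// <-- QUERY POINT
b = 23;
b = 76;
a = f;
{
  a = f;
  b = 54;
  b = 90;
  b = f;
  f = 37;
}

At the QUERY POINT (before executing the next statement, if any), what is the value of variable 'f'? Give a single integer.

Step 1: declare f=75 at depth 0
Step 2: declare a=(read f)=75 at depth 0
Step 3: declare f=(read a)=75 at depth 0
Step 4: declare f=47 at depth 0
Step 5: declare b=(read f)=47 at depth 0
Step 6: declare f=(read f)=47 at depth 0
Visible at query point: a=75 b=47 f=47

Answer: 47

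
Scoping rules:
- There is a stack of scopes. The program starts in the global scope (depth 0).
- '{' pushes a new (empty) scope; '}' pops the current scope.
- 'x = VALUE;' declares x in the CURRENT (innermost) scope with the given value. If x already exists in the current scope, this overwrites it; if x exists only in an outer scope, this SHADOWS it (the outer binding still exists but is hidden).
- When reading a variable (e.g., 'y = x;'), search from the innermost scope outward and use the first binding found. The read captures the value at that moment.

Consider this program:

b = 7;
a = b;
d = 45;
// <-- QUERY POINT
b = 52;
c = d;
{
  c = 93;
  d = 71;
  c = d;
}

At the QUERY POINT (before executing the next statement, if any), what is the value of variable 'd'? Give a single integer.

Step 1: declare b=7 at depth 0
Step 2: declare a=(read b)=7 at depth 0
Step 3: declare d=45 at depth 0
Visible at query point: a=7 b=7 d=45

Answer: 45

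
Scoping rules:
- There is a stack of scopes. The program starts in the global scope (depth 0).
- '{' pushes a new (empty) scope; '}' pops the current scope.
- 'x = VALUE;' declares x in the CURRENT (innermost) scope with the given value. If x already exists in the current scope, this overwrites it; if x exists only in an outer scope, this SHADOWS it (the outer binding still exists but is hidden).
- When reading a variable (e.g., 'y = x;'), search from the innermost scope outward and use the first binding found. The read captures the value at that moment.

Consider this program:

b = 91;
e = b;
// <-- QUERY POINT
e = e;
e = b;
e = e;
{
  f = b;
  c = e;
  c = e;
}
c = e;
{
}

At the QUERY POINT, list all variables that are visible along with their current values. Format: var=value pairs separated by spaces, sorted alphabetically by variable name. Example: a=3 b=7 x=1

Answer: b=91 e=91

Derivation:
Step 1: declare b=91 at depth 0
Step 2: declare e=(read b)=91 at depth 0
Visible at query point: b=91 e=91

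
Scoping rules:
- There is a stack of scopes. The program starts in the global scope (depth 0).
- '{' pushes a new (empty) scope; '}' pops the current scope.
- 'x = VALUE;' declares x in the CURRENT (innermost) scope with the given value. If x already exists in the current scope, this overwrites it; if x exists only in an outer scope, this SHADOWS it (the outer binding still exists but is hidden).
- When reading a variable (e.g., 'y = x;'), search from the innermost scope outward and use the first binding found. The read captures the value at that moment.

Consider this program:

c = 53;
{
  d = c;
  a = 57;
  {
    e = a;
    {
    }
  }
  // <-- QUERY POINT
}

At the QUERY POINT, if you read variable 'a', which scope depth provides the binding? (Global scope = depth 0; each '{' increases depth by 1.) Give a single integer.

Answer: 1

Derivation:
Step 1: declare c=53 at depth 0
Step 2: enter scope (depth=1)
Step 3: declare d=(read c)=53 at depth 1
Step 4: declare a=57 at depth 1
Step 5: enter scope (depth=2)
Step 6: declare e=(read a)=57 at depth 2
Step 7: enter scope (depth=3)
Step 8: exit scope (depth=2)
Step 9: exit scope (depth=1)
Visible at query point: a=57 c=53 d=53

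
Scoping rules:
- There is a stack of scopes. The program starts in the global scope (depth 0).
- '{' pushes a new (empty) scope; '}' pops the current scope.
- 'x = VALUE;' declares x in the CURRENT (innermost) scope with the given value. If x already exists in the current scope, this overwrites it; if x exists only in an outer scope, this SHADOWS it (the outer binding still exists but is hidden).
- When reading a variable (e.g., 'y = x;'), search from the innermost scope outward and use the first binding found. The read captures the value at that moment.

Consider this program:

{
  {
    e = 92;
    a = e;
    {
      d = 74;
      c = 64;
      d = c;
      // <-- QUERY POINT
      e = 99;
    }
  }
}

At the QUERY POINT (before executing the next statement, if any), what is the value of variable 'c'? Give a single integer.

Answer: 64

Derivation:
Step 1: enter scope (depth=1)
Step 2: enter scope (depth=2)
Step 3: declare e=92 at depth 2
Step 4: declare a=(read e)=92 at depth 2
Step 5: enter scope (depth=3)
Step 6: declare d=74 at depth 3
Step 7: declare c=64 at depth 3
Step 8: declare d=(read c)=64 at depth 3
Visible at query point: a=92 c=64 d=64 e=92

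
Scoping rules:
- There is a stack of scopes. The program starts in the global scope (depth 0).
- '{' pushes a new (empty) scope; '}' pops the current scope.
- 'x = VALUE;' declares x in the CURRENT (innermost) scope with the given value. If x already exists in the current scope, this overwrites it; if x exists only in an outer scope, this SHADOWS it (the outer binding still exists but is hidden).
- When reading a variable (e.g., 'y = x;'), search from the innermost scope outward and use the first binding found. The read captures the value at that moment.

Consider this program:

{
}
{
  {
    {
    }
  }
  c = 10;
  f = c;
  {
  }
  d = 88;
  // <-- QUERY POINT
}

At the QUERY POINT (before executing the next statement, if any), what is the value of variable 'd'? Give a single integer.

Answer: 88

Derivation:
Step 1: enter scope (depth=1)
Step 2: exit scope (depth=0)
Step 3: enter scope (depth=1)
Step 4: enter scope (depth=2)
Step 5: enter scope (depth=3)
Step 6: exit scope (depth=2)
Step 7: exit scope (depth=1)
Step 8: declare c=10 at depth 1
Step 9: declare f=(read c)=10 at depth 1
Step 10: enter scope (depth=2)
Step 11: exit scope (depth=1)
Step 12: declare d=88 at depth 1
Visible at query point: c=10 d=88 f=10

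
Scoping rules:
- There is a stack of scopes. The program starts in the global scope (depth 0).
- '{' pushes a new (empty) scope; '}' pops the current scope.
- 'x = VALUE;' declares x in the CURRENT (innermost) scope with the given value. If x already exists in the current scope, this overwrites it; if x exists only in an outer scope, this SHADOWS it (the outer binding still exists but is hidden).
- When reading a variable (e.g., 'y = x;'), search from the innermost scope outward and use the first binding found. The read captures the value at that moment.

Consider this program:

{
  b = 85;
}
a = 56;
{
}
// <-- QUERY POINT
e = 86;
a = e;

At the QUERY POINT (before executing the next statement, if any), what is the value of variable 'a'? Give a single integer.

Answer: 56

Derivation:
Step 1: enter scope (depth=1)
Step 2: declare b=85 at depth 1
Step 3: exit scope (depth=0)
Step 4: declare a=56 at depth 0
Step 5: enter scope (depth=1)
Step 6: exit scope (depth=0)
Visible at query point: a=56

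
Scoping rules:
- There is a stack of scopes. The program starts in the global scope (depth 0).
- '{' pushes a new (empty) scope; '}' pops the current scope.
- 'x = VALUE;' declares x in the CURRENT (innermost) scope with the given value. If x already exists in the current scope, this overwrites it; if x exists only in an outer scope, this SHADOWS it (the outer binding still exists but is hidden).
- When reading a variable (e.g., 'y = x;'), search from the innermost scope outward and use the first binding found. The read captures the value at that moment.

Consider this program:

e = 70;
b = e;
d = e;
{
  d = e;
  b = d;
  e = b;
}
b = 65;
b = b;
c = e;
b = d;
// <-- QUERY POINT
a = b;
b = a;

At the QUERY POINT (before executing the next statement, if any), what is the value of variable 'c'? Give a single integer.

Step 1: declare e=70 at depth 0
Step 2: declare b=(read e)=70 at depth 0
Step 3: declare d=(read e)=70 at depth 0
Step 4: enter scope (depth=1)
Step 5: declare d=(read e)=70 at depth 1
Step 6: declare b=(read d)=70 at depth 1
Step 7: declare e=(read b)=70 at depth 1
Step 8: exit scope (depth=0)
Step 9: declare b=65 at depth 0
Step 10: declare b=(read b)=65 at depth 0
Step 11: declare c=(read e)=70 at depth 0
Step 12: declare b=(read d)=70 at depth 0
Visible at query point: b=70 c=70 d=70 e=70

Answer: 70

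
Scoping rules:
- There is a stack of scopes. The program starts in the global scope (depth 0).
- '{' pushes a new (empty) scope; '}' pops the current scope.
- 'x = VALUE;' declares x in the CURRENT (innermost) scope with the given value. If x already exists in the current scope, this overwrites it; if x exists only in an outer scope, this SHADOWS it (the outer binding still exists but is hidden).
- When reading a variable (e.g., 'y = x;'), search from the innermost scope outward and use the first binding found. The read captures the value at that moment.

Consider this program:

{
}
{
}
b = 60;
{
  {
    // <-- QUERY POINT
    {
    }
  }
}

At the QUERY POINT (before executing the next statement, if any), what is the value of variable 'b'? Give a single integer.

Answer: 60

Derivation:
Step 1: enter scope (depth=1)
Step 2: exit scope (depth=0)
Step 3: enter scope (depth=1)
Step 4: exit scope (depth=0)
Step 5: declare b=60 at depth 0
Step 6: enter scope (depth=1)
Step 7: enter scope (depth=2)
Visible at query point: b=60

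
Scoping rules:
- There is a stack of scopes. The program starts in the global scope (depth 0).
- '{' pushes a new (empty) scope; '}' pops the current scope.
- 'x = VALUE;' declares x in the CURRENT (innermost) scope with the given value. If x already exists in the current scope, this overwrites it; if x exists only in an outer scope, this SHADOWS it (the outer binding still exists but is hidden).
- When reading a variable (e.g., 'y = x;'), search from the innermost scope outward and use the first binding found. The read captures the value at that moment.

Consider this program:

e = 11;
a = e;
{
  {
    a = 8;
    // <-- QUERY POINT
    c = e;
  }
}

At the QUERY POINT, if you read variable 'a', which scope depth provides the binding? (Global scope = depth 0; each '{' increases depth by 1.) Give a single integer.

Step 1: declare e=11 at depth 0
Step 2: declare a=(read e)=11 at depth 0
Step 3: enter scope (depth=1)
Step 4: enter scope (depth=2)
Step 5: declare a=8 at depth 2
Visible at query point: a=8 e=11

Answer: 2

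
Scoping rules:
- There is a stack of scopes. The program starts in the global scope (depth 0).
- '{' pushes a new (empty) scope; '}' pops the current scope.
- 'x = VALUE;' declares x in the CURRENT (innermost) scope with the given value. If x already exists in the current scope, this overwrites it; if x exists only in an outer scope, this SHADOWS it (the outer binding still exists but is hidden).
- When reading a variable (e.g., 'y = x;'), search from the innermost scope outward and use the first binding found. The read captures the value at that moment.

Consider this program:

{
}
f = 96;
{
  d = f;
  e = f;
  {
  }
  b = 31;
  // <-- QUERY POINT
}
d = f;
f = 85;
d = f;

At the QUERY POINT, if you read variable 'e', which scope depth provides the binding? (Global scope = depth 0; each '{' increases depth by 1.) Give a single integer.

Step 1: enter scope (depth=1)
Step 2: exit scope (depth=0)
Step 3: declare f=96 at depth 0
Step 4: enter scope (depth=1)
Step 5: declare d=(read f)=96 at depth 1
Step 6: declare e=(read f)=96 at depth 1
Step 7: enter scope (depth=2)
Step 8: exit scope (depth=1)
Step 9: declare b=31 at depth 1
Visible at query point: b=31 d=96 e=96 f=96

Answer: 1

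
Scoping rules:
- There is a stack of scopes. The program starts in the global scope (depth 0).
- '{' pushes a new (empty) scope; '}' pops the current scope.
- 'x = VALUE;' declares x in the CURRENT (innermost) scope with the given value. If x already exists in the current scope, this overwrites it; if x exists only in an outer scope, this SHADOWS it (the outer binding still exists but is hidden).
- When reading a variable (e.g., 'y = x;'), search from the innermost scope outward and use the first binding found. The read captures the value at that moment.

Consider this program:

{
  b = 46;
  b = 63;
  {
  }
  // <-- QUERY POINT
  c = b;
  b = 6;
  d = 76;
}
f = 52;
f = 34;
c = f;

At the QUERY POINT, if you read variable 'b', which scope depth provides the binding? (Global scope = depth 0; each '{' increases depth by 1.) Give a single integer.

Step 1: enter scope (depth=1)
Step 2: declare b=46 at depth 1
Step 3: declare b=63 at depth 1
Step 4: enter scope (depth=2)
Step 5: exit scope (depth=1)
Visible at query point: b=63

Answer: 1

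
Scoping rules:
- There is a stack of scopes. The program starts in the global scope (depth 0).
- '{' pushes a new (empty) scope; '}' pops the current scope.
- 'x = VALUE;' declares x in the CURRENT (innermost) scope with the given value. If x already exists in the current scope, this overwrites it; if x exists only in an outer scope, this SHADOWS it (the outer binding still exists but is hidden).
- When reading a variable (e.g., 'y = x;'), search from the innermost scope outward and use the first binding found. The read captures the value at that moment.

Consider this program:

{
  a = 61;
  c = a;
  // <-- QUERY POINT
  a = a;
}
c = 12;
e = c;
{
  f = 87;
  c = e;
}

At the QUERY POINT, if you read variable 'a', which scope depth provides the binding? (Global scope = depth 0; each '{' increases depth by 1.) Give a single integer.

Answer: 1

Derivation:
Step 1: enter scope (depth=1)
Step 2: declare a=61 at depth 1
Step 3: declare c=(read a)=61 at depth 1
Visible at query point: a=61 c=61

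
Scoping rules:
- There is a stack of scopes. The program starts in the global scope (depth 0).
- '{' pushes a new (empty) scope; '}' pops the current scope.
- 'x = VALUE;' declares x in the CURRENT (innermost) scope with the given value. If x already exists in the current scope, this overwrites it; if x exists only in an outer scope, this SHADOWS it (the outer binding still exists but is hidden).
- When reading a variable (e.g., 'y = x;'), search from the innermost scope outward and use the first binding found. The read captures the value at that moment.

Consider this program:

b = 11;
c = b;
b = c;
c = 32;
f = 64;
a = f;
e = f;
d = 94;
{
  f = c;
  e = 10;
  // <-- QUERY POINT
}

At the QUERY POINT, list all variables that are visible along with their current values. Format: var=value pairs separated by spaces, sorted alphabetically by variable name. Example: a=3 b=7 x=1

Step 1: declare b=11 at depth 0
Step 2: declare c=(read b)=11 at depth 0
Step 3: declare b=(read c)=11 at depth 0
Step 4: declare c=32 at depth 0
Step 5: declare f=64 at depth 0
Step 6: declare a=(read f)=64 at depth 0
Step 7: declare e=(read f)=64 at depth 0
Step 8: declare d=94 at depth 0
Step 9: enter scope (depth=1)
Step 10: declare f=(read c)=32 at depth 1
Step 11: declare e=10 at depth 1
Visible at query point: a=64 b=11 c=32 d=94 e=10 f=32

Answer: a=64 b=11 c=32 d=94 e=10 f=32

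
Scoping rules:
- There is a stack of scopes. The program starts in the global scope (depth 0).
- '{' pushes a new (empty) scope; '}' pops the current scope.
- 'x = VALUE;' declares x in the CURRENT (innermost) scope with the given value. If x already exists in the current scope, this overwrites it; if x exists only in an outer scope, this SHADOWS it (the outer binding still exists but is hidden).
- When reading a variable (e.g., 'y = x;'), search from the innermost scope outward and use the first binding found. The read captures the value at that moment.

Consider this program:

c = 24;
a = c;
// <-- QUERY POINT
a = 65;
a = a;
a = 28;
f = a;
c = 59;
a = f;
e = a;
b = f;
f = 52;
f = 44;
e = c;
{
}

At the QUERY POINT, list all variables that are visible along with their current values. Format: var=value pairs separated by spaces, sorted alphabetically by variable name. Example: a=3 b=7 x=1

Answer: a=24 c=24

Derivation:
Step 1: declare c=24 at depth 0
Step 2: declare a=(read c)=24 at depth 0
Visible at query point: a=24 c=24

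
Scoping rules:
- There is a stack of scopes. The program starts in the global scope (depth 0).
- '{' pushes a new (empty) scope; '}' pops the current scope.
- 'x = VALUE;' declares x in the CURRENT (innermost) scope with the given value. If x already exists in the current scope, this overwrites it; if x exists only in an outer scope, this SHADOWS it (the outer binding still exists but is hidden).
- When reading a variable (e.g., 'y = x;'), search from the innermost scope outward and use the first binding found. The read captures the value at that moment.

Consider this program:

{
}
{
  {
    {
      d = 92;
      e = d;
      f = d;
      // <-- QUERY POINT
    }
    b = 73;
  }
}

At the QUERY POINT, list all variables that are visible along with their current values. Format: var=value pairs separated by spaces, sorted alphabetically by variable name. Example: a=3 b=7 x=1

Answer: d=92 e=92 f=92

Derivation:
Step 1: enter scope (depth=1)
Step 2: exit scope (depth=0)
Step 3: enter scope (depth=1)
Step 4: enter scope (depth=2)
Step 5: enter scope (depth=3)
Step 6: declare d=92 at depth 3
Step 7: declare e=(read d)=92 at depth 3
Step 8: declare f=(read d)=92 at depth 3
Visible at query point: d=92 e=92 f=92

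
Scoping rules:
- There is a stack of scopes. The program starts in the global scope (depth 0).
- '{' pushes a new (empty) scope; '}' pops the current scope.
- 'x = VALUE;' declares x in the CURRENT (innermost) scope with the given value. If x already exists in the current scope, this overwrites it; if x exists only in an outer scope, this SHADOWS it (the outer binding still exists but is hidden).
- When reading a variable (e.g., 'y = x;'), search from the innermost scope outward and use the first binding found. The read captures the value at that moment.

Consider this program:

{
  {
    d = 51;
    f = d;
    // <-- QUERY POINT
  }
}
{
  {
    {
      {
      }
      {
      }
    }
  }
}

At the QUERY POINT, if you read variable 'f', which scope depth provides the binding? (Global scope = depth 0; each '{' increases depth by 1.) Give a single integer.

Answer: 2

Derivation:
Step 1: enter scope (depth=1)
Step 2: enter scope (depth=2)
Step 3: declare d=51 at depth 2
Step 4: declare f=(read d)=51 at depth 2
Visible at query point: d=51 f=51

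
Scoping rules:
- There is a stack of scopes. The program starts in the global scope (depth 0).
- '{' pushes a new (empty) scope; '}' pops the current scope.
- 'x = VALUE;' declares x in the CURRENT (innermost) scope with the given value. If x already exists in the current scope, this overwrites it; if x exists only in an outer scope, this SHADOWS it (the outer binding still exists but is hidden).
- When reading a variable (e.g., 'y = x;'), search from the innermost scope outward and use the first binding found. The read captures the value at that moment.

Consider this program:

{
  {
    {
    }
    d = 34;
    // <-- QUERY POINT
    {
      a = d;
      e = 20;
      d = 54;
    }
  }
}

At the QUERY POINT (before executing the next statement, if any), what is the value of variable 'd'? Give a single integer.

Step 1: enter scope (depth=1)
Step 2: enter scope (depth=2)
Step 3: enter scope (depth=3)
Step 4: exit scope (depth=2)
Step 5: declare d=34 at depth 2
Visible at query point: d=34

Answer: 34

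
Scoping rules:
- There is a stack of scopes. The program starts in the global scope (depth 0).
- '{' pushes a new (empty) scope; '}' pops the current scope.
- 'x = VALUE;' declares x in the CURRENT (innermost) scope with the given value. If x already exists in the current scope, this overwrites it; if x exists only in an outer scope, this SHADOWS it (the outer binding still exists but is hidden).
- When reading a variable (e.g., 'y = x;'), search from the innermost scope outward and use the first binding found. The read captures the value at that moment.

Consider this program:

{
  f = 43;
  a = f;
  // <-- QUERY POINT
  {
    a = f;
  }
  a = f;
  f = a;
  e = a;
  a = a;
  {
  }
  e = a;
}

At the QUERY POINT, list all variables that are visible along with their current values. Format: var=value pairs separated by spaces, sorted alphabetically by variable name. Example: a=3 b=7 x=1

Answer: a=43 f=43

Derivation:
Step 1: enter scope (depth=1)
Step 2: declare f=43 at depth 1
Step 3: declare a=(read f)=43 at depth 1
Visible at query point: a=43 f=43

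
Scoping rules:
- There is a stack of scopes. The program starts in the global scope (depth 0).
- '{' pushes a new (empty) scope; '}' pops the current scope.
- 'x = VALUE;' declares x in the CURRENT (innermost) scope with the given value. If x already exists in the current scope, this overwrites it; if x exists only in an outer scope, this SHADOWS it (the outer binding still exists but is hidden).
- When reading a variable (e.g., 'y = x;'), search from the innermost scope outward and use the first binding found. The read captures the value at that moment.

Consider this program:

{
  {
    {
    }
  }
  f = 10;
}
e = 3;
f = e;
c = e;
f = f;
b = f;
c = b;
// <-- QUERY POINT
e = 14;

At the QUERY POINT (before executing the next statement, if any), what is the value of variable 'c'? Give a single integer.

Answer: 3

Derivation:
Step 1: enter scope (depth=1)
Step 2: enter scope (depth=2)
Step 3: enter scope (depth=3)
Step 4: exit scope (depth=2)
Step 5: exit scope (depth=1)
Step 6: declare f=10 at depth 1
Step 7: exit scope (depth=0)
Step 8: declare e=3 at depth 0
Step 9: declare f=(read e)=3 at depth 0
Step 10: declare c=(read e)=3 at depth 0
Step 11: declare f=(read f)=3 at depth 0
Step 12: declare b=(read f)=3 at depth 0
Step 13: declare c=(read b)=3 at depth 0
Visible at query point: b=3 c=3 e=3 f=3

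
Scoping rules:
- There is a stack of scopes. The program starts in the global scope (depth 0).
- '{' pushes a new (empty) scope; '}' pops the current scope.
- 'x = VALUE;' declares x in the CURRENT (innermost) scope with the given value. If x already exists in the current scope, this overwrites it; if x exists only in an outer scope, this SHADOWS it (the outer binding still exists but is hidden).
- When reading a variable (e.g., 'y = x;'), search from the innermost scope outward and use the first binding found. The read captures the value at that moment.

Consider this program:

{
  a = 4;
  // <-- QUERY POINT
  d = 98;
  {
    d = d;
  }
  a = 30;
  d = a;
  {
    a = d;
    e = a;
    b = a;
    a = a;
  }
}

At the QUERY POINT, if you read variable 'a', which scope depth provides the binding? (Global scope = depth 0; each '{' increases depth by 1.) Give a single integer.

Step 1: enter scope (depth=1)
Step 2: declare a=4 at depth 1
Visible at query point: a=4

Answer: 1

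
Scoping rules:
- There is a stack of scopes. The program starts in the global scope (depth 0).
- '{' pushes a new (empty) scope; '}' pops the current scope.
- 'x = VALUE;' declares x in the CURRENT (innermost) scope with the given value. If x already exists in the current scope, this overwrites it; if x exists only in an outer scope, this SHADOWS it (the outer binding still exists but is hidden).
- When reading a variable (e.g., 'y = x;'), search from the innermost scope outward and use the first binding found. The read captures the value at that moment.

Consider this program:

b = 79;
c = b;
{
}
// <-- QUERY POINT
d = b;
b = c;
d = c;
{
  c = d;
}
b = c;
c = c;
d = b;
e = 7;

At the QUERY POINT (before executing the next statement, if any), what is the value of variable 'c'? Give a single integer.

Step 1: declare b=79 at depth 0
Step 2: declare c=(read b)=79 at depth 0
Step 3: enter scope (depth=1)
Step 4: exit scope (depth=0)
Visible at query point: b=79 c=79

Answer: 79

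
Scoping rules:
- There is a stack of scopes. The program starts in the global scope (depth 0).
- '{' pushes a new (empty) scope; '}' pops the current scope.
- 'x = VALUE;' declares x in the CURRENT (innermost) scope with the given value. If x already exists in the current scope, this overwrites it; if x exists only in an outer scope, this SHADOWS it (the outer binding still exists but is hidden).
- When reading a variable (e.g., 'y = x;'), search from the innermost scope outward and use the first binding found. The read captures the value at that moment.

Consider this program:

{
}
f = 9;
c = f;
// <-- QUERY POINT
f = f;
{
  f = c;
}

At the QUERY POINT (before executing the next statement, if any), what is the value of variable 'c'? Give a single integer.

Step 1: enter scope (depth=1)
Step 2: exit scope (depth=0)
Step 3: declare f=9 at depth 0
Step 4: declare c=(read f)=9 at depth 0
Visible at query point: c=9 f=9

Answer: 9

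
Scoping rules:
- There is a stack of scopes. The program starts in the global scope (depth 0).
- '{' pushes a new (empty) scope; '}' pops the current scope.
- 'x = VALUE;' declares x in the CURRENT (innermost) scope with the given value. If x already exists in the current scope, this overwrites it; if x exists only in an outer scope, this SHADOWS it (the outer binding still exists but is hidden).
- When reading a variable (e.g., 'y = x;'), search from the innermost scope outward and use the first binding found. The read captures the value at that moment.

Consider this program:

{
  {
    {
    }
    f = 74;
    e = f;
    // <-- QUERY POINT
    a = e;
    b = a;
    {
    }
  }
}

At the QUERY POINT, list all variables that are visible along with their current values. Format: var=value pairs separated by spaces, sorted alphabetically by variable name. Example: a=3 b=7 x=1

Answer: e=74 f=74

Derivation:
Step 1: enter scope (depth=1)
Step 2: enter scope (depth=2)
Step 3: enter scope (depth=3)
Step 4: exit scope (depth=2)
Step 5: declare f=74 at depth 2
Step 6: declare e=(read f)=74 at depth 2
Visible at query point: e=74 f=74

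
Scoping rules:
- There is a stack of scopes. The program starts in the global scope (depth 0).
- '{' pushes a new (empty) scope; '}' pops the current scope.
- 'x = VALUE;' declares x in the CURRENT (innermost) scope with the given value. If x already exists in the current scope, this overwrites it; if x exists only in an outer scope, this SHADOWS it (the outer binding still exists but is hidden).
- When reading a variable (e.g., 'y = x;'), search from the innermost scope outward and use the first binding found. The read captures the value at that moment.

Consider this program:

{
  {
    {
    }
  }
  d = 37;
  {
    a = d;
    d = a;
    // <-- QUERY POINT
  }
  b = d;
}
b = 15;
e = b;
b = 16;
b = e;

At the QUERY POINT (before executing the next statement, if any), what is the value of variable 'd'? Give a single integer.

Step 1: enter scope (depth=1)
Step 2: enter scope (depth=2)
Step 3: enter scope (depth=3)
Step 4: exit scope (depth=2)
Step 5: exit scope (depth=1)
Step 6: declare d=37 at depth 1
Step 7: enter scope (depth=2)
Step 8: declare a=(read d)=37 at depth 2
Step 9: declare d=(read a)=37 at depth 2
Visible at query point: a=37 d=37

Answer: 37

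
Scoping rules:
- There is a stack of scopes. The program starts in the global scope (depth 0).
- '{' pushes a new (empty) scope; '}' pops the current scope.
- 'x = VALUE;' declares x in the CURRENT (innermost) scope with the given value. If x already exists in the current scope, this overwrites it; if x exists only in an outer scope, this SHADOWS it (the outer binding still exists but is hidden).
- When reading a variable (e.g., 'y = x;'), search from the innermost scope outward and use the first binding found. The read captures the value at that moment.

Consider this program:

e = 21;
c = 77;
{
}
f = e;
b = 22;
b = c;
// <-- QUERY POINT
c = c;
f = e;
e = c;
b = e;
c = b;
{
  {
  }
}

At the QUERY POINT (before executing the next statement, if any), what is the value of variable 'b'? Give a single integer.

Answer: 77

Derivation:
Step 1: declare e=21 at depth 0
Step 2: declare c=77 at depth 0
Step 3: enter scope (depth=1)
Step 4: exit scope (depth=0)
Step 5: declare f=(read e)=21 at depth 0
Step 6: declare b=22 at depth 0
Step 7: declare b=(read c)=77 at depth 0
Visible at query point: b=77 c=77 e=21 f=21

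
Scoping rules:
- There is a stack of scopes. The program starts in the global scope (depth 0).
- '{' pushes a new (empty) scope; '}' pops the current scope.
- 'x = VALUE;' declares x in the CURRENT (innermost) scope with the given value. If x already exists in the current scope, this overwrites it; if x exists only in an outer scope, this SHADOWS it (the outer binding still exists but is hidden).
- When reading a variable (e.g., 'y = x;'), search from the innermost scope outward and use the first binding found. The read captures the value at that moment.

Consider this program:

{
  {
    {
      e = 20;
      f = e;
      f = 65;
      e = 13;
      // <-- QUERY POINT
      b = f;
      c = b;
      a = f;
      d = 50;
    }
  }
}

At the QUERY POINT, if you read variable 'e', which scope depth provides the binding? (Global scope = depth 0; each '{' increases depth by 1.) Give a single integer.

Answer: 3

Derivation:
Step 1: enter scope (depth=1)
Step 2: enter scope (depth=2)
Step 3: enter scope (depth=3)
Step 4: declare e=20 at depth 3
Step 5: declare f=(read e)=20 at depth 3
Step 6: declare f=65 at depth 3
Step 7: declare e=13 at depth 3
Visible at query point: e=13 f=65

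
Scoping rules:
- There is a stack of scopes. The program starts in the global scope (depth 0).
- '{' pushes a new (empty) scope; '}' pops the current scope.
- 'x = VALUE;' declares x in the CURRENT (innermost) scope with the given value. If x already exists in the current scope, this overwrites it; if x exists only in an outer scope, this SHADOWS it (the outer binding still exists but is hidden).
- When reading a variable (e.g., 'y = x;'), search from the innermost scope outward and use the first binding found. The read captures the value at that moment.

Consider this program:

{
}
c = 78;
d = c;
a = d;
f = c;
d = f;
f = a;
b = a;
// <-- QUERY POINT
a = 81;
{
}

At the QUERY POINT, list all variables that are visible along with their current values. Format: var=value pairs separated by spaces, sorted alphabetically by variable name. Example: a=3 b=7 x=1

Step 1: enter scope (depth=1)
Step 2: exit scope (depth=0)
Step 3: declare c=78 at depth 0
Step 4: declare d=(read c)=78 at depth 0
Step 5: declare a=(read d)=78 at depth 0
Step 6: declare f=(read c)=78 at depth 0
Step 7: declare d=(read f)=78 at depth 0
Step 8: declare f=(read a)=78 at depth 0
Step 9: declare b=(read a)=78 at depth 0
Visible at query point: a=78 b=78 c=78 d=78 f=78

Answer: a=78 b=78 c=78 d=78 f=78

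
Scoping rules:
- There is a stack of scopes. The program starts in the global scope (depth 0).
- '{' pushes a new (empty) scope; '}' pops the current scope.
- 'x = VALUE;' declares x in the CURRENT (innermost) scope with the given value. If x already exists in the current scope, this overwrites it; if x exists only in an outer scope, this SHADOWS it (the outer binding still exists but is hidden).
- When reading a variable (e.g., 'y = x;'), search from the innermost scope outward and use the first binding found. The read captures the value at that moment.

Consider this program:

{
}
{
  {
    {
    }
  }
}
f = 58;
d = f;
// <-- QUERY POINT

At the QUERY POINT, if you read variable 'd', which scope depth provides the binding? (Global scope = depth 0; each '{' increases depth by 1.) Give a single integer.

Step 1: enter scope (depth=1)
Step 2: exit scope (depth=0)
Step 3: enter scope (depth=1)
Step 4: enter scope (depth=2)
Step 5: enter scope (depth=3)
Step 6: exit scope (depth=2)
Step 7: exit scope (depth=1)
Step 8: exit scope (depth=0)
Step 9: declare f=58 at depth 0
Step 10: declare d=(read f)=58 at depth 0
Visible at query point: d=58 f=58

Answer: 0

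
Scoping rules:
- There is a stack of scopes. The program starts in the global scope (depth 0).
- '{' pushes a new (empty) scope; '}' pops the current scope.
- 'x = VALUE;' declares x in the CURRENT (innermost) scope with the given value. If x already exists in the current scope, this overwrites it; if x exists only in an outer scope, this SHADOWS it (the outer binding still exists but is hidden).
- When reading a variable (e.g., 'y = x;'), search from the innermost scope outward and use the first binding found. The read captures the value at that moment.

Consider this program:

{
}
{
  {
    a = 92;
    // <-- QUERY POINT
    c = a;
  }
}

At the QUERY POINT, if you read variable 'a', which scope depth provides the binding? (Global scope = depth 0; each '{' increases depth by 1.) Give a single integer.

Answer: 2

Derivation:
Step 1: enter scope (depth=1)
Step 2: exit scope (depth=0)
Step 3: enter scope (depth=1)
Step 4: enter scope (depth=2)
Step 5: declare a=92 at depth 2
Visible at query point: a=92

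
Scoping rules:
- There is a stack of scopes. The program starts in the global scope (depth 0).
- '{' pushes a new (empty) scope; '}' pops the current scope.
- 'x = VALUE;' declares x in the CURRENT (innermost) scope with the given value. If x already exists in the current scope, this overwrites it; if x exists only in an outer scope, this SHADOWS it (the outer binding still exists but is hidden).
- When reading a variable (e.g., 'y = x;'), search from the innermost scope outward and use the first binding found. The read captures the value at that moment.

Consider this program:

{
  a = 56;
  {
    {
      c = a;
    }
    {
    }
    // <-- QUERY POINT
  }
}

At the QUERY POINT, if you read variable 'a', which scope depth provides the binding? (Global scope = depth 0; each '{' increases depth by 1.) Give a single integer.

Step 1: enter scope (depth=1)
Step 2: declare a=56 at depth 1
Step 3: enter scope (depth=2)
Step 4: enter scope (depth=3)
Step 5: declare c=(read a)=56 at depth 3
Step 6: exit scope (depth=2)
Step 7: enter scope (depth=3)
Step 8: exit scope (depth=2)
Visible at query point: a=56

Answer: 1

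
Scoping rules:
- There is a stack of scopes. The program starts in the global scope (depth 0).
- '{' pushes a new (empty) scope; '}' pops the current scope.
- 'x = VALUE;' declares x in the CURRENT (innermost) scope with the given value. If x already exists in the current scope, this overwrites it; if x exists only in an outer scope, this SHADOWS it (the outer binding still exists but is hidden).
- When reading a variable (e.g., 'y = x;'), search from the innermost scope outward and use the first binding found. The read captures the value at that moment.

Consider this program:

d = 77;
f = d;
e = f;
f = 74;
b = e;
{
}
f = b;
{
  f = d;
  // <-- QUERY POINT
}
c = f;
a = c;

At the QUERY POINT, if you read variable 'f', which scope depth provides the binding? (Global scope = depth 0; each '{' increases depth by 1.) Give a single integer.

Step 1: declare d=77 at depth 0
Step 2: declare f=(read d)=77 at depth 0
Step 3: declare e=(read f)=77 at depth 0
Step 4: declare f=74 at depth 0
Step 5: declare b=(read e)=77 at depth 0
Step 6: enter scope (depth=1)
Step 7: exit scope (depth=0)
Step 8: declare f=(read b)=77 at depth 0
Step 9: enter scope (depth=1)
Step 10: declare f=(read d)=77 at depth 1
Visible at query point: b=77 d=77 e=77 f=77

Answer: 1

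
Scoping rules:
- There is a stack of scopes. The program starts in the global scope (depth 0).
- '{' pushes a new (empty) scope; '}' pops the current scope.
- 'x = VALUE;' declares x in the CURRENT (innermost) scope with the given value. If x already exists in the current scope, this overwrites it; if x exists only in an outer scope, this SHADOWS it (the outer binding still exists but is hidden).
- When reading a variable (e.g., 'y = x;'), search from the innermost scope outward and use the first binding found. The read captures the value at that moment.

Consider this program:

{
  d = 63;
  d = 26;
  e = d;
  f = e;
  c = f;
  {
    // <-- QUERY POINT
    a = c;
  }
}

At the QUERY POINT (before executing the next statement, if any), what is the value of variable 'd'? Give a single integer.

Answer: 26

Derivation:
Step 1: enter scope (depth=1)
Step 2: declare d=63 at depth 1
Step 3: declare d=26 at depth 1
Step 4: declare e=(read d)=26 at depth 1
Step 5: declare f=(read e)=26 at depth 1
Step 6: declare c=(read f)=26 at depth 1
Step 7: enter scope (depth=2)
Visible at query point: c=26 d=26 e=26 f=26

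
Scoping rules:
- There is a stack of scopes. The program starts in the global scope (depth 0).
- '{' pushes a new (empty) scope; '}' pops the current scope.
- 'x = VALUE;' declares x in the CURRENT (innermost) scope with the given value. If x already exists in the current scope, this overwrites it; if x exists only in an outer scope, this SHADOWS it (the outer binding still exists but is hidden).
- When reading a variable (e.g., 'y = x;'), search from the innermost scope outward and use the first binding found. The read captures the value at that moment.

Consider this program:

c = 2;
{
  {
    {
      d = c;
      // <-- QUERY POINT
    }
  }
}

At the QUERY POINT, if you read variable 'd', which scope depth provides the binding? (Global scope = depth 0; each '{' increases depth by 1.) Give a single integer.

Answer: 3

Derivation:
Step 1: declare c=2 at depth 0
Step 2: enter scope (depth=1)
Step 3: enter scope (depth=2)
Step 4: enter scope (depth=3)
Step 5: declare d=(read c)=2 at depth 3
Visible at query point: c=2 d=2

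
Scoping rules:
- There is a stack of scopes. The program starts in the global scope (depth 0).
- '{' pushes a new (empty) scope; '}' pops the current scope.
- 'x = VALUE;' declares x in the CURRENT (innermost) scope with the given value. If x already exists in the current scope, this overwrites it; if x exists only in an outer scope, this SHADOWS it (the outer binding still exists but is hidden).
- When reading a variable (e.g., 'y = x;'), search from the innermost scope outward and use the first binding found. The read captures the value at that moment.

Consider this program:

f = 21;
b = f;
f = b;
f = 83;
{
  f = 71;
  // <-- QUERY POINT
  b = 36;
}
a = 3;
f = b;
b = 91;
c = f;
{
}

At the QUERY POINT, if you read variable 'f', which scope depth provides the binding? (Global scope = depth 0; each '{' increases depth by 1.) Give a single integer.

Step 1: declare f=21 at depth 0
Step 2: declare b=(read f)=21 at depth 0
Step 3: declare f=(read b)=21 at depth 0
Step 4: declare f=83 at depth 0
Step 5: enter scope (depth=1)
Step 6: declare f=71 at depth 1
Visible at query point: b=21 f=71

Answer: 1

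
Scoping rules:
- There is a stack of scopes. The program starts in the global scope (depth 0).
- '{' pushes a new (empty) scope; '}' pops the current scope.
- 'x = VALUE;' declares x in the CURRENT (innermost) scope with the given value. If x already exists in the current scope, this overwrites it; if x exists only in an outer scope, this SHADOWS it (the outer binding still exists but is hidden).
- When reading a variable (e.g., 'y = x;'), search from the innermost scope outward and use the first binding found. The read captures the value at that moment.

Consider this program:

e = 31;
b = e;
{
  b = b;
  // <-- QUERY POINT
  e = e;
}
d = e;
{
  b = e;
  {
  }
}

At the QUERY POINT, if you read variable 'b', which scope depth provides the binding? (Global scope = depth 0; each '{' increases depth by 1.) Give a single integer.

Step 1: declare e=31 at depth 0
Step 2: declare b=(read e)=31 at depth 0
Step 3: enter scope (depth=1)
Step 4: declare b=(read b)=31 at depth 1
Visible at query point: b=31 e=31

Answer: 1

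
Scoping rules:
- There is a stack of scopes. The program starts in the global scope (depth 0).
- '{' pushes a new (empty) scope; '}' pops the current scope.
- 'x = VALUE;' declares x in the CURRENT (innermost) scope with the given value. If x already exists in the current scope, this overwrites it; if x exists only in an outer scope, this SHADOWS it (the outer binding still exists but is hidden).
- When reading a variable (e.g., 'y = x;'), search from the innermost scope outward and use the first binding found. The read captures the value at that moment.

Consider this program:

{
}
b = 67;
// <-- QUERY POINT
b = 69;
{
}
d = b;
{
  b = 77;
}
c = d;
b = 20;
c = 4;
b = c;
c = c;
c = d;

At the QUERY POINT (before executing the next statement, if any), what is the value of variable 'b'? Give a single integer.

Answer: 67

Derivation:
Step 1: enter scope (depth=1)
Step 2: exit scope (depth=0)
Step 3: declare b=67 at depth 0
Visible at query point: b=67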